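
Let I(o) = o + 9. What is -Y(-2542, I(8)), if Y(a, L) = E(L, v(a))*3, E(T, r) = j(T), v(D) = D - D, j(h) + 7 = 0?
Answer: 21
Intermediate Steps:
j(h) = -7 (j(h) = -7 + 0 = -7)
v(D) = 0
E(T, r) = -7
I(o) = 9 + o
Y(a, L) = -21 (Y(a, L) = -7*3 = -21)
-Y(-2542, I(8)) = -1*(-21) = 21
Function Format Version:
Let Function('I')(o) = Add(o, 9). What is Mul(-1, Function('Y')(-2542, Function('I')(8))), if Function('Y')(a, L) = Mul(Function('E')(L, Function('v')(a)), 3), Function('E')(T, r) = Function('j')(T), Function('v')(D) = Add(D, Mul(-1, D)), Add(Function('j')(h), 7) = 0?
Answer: 21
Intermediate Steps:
Function('j')(h) = -7 (Function('j')(h) = Add(-7, 0) = -7)
Function('v')(D) = 0
Function('E')(T, r) = -7
Function('I')(o) = Add(9, o)
Function('Y')(a, L) = -21 (Function('Y')(a, L) = Mul(-7, 3) = -21)
Mul(-1, Function('Y')(-2542, Function('I')(8))) = Mul(-1, -21) = 21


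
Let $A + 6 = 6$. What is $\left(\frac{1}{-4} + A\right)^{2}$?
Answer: $\frac{1}{16} \approx 0.0625$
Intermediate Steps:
$A = 0$ ($A = -6 + 6 = 0$)
$\left(\frac{1}{-4} + A\right)^{2} = \left(\frac{1}{-4} + 0\right)^{2} = \left(- \frac{1}{4} + 0\right)^{2} = \left(- \frac{1}{4}\right)^{2} = \frac{1}{16}$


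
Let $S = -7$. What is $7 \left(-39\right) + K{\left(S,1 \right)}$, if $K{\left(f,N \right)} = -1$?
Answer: $-274$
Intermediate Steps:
$7 \left(-39\right) + K{\left(S,1 \right)} = 7 \left(-39\right) - 1 = -273 - 1 = -274$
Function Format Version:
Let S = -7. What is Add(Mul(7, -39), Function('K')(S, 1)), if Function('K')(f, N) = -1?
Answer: -274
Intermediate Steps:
Add(Mul(7, -39), Function('K')(S, 1)) = Add(Mul(7, -39), -1) = Add(-273, -1) = -274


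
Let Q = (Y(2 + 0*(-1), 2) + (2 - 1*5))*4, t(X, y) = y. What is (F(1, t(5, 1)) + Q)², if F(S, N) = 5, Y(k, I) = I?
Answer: 1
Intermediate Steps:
Q = -4 (Q = (2 + (2 - 1*5))*4 = (2 + (2 - 5))*4 = (2 - 3)*4 = -1*4 = -4)
(F(1, t(5, 1)) + Q)² = (5 - 4)² = 1² = 1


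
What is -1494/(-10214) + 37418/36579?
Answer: 218418239/186808953 ≈ 1.1692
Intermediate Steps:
-1494/(-10214) + 37418/36579 = -1494*(-1/10214) + 37418*(1/36579) = 747/5107 + 37418/36579 = 218418239/186808953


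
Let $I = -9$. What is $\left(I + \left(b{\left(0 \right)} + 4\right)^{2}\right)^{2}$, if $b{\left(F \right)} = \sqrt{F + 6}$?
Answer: $553 + 208 \sqrt{6} \approx 1062.5$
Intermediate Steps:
$b{\left(F \right)} = \sqrt{6 + F}$
$\left(I + \left(b{\left(0 \right)} + 4\right)^{2}\right)^{2} = \left(-9 + \left(\sqrt{6 + 0} + 4\right)^{2}\right)^{2} = \left(-9 + \left(\sqrt{6} + 4\right)^{2}\right)^{2} = \left(-9 + \left(4 + \sqrt{6}\right)^{2}\right)^{2}$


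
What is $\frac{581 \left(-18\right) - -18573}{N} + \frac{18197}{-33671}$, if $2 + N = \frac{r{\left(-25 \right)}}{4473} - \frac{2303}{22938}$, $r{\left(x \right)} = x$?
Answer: $- \frac{9346276768843753}{2425188759169} \approx -3853.8$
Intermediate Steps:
$N = - \frac{72026039}{34200558}$ ($N = -2 - \left(\frac{25}{4473} + \frac{2303}{22938}\right) = -2 - \frac{3624923}{34200558} = - \frac{72026039}{34200558} \approx -2.106$)
$\frac{581 \left(-18\right) - -18573}{N} + \frac{18197}{-33671} = \frac{581 \left(-18\right) - -18573}{- \frac{72026039}{34200558}} + \frac{18197}{-33671} = \left(-10458 + 18573\right) \left(- \frac{34200558}{72026039}\right) + 18197 \left(- \frac{1}{33671}\right) = 8115 \left(- \frac{34200558}{72026039}\right) - \frac{18197}{33671} = - \frac{277537528170}{72026039} - \frac{18197}{33671} = - \frac{9346276768843753}{2425188759169}$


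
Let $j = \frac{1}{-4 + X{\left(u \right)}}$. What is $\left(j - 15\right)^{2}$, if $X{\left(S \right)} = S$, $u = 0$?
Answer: $\frac{3721}{16} \approx 232.56$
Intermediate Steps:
$j = - \frac{1}{4}$ ($j = \frac{1}{-4 + 0} = \frac{1}{-4} = - \frac{1}{4} \approx -0.25$)
$\left(j - 15\right)^{2} = \left(- \frac{1}{4} - 15\right)^{2} = \left(- \frac{61}{4}\right)^{2} = \frac{3721}{16}$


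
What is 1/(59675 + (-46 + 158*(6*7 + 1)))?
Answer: 1/66423 ≈ 1.5055e-5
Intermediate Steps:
1/(59675 + (-46 + 158*(6*7 + 1))) = 1/(59675 + (-46 + 158*(42 + 1))) = 1/(59675 + (-46 + 158*43)) = 1/(59675 + (-46 + 6794)) = 1/(59675 + 6748) = 1/66423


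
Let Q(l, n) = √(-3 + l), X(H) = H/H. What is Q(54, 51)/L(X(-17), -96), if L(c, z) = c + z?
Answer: -√51/95 ≈ -0.075173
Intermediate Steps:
X(H) = 1
Q(54, 51)/L(X(-17), -96) = √(-3 + 54)/(1 - 96) = √51/(-95) = √51*(-1/95) = -√51/95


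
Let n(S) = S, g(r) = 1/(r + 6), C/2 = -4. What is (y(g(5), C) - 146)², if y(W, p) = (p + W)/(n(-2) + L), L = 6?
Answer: 42393121/1936 ≈ 21897.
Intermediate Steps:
C = -8 (C = 2*(-4) = -8)
g(r) = 1/(6 + r)
y(W, p) = W/4 + p/4 (y(W, p) = (p + W)/(-2 + 6) = (W + p)/4 = (W + p)*(¼) = W/4 + p/4)
(y(g(5), C) - 146)² = ((1/(4*(6 + 5)) + (¼)*(-8)) - 146)² = (((¼)/11 - 2) - 146)² = (((¼)*(1/11) - 2) - 146)² = ((1/44 - 2) - 146)² = (-87/44 - 146)² = (-6511/44)² = 42393121/1936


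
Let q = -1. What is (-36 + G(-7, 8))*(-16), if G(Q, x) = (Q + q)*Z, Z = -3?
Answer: 192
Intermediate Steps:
G(Q, x) = 3 - 3*Q (G(Q, x) = (Q - 1)*(-3) = (-1 + Q)*(-3) = 3 - 3*Q)
(-36 + G(-7, 8))*(-16) = (-36 + (3 - 3*(-7)))*(-16) = (-36 + (3 + 21))*(-16) = (-36 + 24)*(-16) = -12*(-16) = 192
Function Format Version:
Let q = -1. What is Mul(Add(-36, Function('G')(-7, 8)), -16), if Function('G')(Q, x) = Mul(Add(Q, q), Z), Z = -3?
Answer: 192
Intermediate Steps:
Function('G')(Q, x) = Add(3, Mul(-3, Q)) (Function('G')(Q, x) = Mul(Add(Q, -1), -3) = Mul(Add(-1, Q), -3) = Add(3, Mul(-3, Q)))
Mul(Add(-36, Function('G')(-7, 8)), -16) = Mul(Add(-36, Add(3, Mul(-3, -7))), -16) = Mul(Add(-36, Add(3, 21)), -16) = Mul(Add(-36, 24), -16) = Mul(-12, -16) = 192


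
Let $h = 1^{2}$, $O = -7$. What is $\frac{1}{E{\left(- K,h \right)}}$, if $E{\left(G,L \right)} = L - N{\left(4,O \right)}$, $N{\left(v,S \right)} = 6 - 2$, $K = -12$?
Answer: $- \frac{1}{3} \approx -0.33333$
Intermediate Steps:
$h = 1$
$N{\left(v,S \right)} = 4$
$E{\left(G,L \right)} = -4 + L$ ($E{\left(G,L \right)} = L - 4 = -4 + L$)
$\frac{1}{E{\left(- K,h \right)}} = \frac{1}{-4 + 1} = \frac{1}{-3} = - \frac{1}{3}$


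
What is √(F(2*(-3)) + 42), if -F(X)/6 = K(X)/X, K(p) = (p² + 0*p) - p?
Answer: 2*√21 ≈ 9.1651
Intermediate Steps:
K(p) = p² - p (K(p) = (p² + 0) - p = p² - p)
F(X) = 6 - 6*X (F(X) = -6*X*(-1 + X)/X = -6*(-1 + X) = 6 - 6*X)
√(F(2*(-3)) + 42) = √((6 - 12*(-3)) + 42) = √((6 - 6*(-6)) + 42) = √((6 + 36) + 42) = √(42 + 42) = √84 = 2*√21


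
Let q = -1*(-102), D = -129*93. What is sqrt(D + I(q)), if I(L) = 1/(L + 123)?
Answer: 2*I*sqrt(674831)/15 ≈ 109.53*I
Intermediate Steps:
D = -11997
q = 102
I(L) = 1/(123 + L)
sqrt(D + I(q)) = sqrt(-11997 + 1/(123 + 102)) = sqrt(-11997 + 1/225) = sqrt(-2699324/225) = 2*I*sqrt(674831)/15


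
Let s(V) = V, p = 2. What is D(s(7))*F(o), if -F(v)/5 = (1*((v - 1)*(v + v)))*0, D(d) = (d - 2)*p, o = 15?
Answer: 0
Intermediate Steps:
D(d) = -4 + 2*d (D(d) = (d - 2)*2 = (-2 + d)*2 = -4 + 2*d)
F(v) = 0 (F(v) = -5*1*((v - 1)*(v + v))*0 = -5*1*((-1 + v)*(2*v))*0 = -5*1*(2*v*(-1 + v))*0 = -5*2*v*(-1 + v)*0 = -5*0 = 0)
D(s(7))*F(o) = (-4 + 2*7)*0 = (-4 + 14)*0 = 10*0 = 0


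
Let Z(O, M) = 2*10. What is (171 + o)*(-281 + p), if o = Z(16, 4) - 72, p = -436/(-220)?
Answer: -1826174/55 ≈ -33203.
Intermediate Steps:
Z(O, M) = 20
p = 109/55 (p = -436*(-1/220) = 109/55 ≈ 1.9818)
o = -52 (o = 20 - 72 = -52)
(171 + o)*(-281 + p) = (171 - 52)*(-281 + 109/55) = 119*(-15346/55) = -1826174/55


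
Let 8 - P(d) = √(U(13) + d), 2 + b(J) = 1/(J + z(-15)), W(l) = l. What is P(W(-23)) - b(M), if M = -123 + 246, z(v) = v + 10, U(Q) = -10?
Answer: 1179/118 - I*√33 ≈ 9.9915 - 5.7446*I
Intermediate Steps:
z(v) = 10 + v
M = 123
b(J) = -2 + 1/(-5 + J) (b(J) = -2 + 1/(J + (10 - 15)) = -2 + 1/(J - 5) = -2 + 1/(-5 + J))
P(d) = 8 - √(-10 + d)
P(W(-23)) - b(M) = (8 - √(-10 - 23)) - (11 - 2*123)/(-5 + 123) = (8 - √(-33)) - (11 - 246)/118 = (8 - I*√33) - (-235)/118 = (8 - I*√33) - 1*(-235/118) = (8 - I*√33) + 235/118 = 1179/118 - I*√33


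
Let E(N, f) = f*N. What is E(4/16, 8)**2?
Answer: 4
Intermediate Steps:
E(N, f) = N*f
E(4/16, 8)**2 = ((4/16)*8)**2 = ((4*(1/16))*8)**2 = ((1/4)*8)**2 = 2**2 = 4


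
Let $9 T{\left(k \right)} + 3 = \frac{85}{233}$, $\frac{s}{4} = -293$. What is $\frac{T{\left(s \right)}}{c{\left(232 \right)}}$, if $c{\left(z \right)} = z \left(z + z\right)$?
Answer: $- \frac{307}{112868928} \approx -2.72 \cdot 10^{-6}$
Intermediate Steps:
$s = -1172$ ($s = 4 \left(-293\right) = -1172$)
$T{\left(k \right)} = - \frac{614}{2097}$ ($T{\left(k \right)} = - \frac{1}{3} + \frac{85 \cdot \frac{1}{233}}{9} = - \frac{1}{3} + \frac{1}{9} \cdot \frac{85}{233} = - \frac{1}{3} + \frac{85}{2097} = - \frac{614}{2097}$)
$c{\left(z \right)} = 2 z^{2}$ ($c{\left(z \right)} = z 2 z = 2 z^{2}$)
$\frac{T{\left(s \right)}}{c{\left(232 \right)}} = - \frac{614}{2097 \cdot 2 \cdot 232^{2}} = - \frac{614}{2097 \cdot 2 \cdot 53824} = - \frac{614}{2097 \cdot 107648} = \left(- \frac{614}{2097}\right) \frac{1}{107648} = - \frac{307}{112868928}$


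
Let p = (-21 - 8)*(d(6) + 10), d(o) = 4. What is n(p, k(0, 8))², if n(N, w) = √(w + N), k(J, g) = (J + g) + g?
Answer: -390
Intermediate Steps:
k(J, g) = J + 2*g
p = -406 (p = (-21 - 8)*(4 + 10) = -29*14 = -406)
n(N, w) = √(N + w)
n(p, k(0, 8))² = (√(-406 + (0 + 2*8)))² = (√(-406 + (0 + 16)))² = (√(-406 + 16))² = (√(-390))² = (I*√390)² = -390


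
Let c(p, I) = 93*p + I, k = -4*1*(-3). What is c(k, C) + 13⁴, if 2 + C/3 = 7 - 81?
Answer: 29449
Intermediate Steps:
k = 12 (k = -4*(-3) = 12)
C = -228 (C = -6 + 3*(7 - 81) = -6 + 3*(-74) = -6 - 222 = -228)
c(p, I) = I + 93*p
c(k, C) + 13⁴ = (-228 + 93*12) + 13⁴ = (-228 + 1116) + 28561 = 888 + 28561 = 29449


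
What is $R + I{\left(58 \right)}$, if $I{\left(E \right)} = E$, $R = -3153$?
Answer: $-3095$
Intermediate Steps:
$R + I{\left(58 \right)} = -3153 + 58 = -3095$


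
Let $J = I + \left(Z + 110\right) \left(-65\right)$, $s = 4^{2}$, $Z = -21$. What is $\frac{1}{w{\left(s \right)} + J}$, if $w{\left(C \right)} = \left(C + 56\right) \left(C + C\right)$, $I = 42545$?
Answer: $\frac{1}{39064} \approx 2.5599 \cdot 10^{-5}$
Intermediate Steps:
$s = 16$
$w{\left(C \right)} = 2 C \left(56 + C\right)$ ($w{\left(C \right)} = \left(56 + C\right) 2 C = 2 C \left(56 + C\right)$)
$J = 36760$ ($J = 42545 + \left(-21 + 110\right) \left(-65\right) = 42545 + 89 \left(-65\right) = 42545 - 5785 = 36760$)
$\frac{1}{w{\left(s \right)} + J} = \frac{1}{2 \cdot 16 \left(56 + 16\right) + 36760} = \frac{1}{2 \cdot 16 \cdot 72 + 36760} = \frac{1}{2304 + 36760} = \frac{1}{39064}$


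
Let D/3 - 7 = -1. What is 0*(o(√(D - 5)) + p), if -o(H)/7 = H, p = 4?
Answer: 0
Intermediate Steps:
D = 18 (D = 21 + 3*(-1) = 21 - 3 = 18)
o(H) = -7*H
0*(o(√(D - 5)) + p) = 0*(-7*√(18 - 5) + 4) = 0*(-7*√13 + 4) = 0*(4 - 7*√13) = 0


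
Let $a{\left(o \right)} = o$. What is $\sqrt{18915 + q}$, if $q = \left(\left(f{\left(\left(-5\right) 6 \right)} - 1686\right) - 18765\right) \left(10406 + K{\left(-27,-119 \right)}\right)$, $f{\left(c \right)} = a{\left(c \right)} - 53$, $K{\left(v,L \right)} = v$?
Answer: $i \sqrt{213103471} \approx 14598.0 i$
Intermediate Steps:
$f{\left(c \right)} = -53 + c$ ($f{\left(c \right)} = c - 53 = -53 + c$)
$q = -213122386$ ($q = \left(\left(\left(-53 - 30\right) - 1686\right) - 18765\right) \left(10406 - 27\right) = \left(\left(\left(-53 - 30\right) - 1686\right) - 18765\right) 10379 = \left(\left(-83 - 1686\right) - 18765\right) 10379 = \left(-1769 - 18765\right) 10379 = \left(-20534\right) 10379 = -213122386$)
$\sqrt{18915 + q} = \sqrt{18915 - 213122386} = \sqrt{-213103471} = i \sqrt{213103471}$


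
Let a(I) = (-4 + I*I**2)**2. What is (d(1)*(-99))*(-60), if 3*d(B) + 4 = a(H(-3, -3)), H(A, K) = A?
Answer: 1894860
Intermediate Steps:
a(I) = (-4 + I**3)**2
d(B) = 319 (d(B) = -4/3 + (-4 + (-3)**3)**2/3 = -4/3 + (-4 - 27)**2/3 = -4/3 + (1/3)*(-31)**2 = -4/3 + (1/3)*961 = -4/3 + 961/3 = 319)
(d(1)*(-99))*(-60) = (319*(-99))*(-60) = -31581*(-60) = 1894860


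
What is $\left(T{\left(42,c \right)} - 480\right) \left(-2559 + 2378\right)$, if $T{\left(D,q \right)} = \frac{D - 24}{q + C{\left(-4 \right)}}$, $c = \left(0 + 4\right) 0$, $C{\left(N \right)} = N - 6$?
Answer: $\frac{436029}{5} \approx 87206.0$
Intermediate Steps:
$C{\left(N \right)} = -6 + N$ ($C{\left(N \right)} = N - 6 = -6 + N$)
$c = 0$ ($c = 4 \cdot 0 = 0$)
$T{\left(D,q \right)} = \frac{-24 + D}{-10 + q}$ ($T{\left(D,q \right)} = \frac{D - 24}{q - 10} = \frac{-24 + D}{q - 10} = \frac{-24 + D}{-10 + q}$)
$\left(T{\left(42,c \right)} - 480\right) \left(-2559 + 2378\right) = \left(\frac{-24 + 42}{-10 + 0} - 480\right) \left(-2559 + 2378\right) = \left(\frac{1}{-10} \cdot 18 - 480\right) \left(-181\right) = \left(\left(- \frac{1}{10}\right) 18 - 480\right) \left(-181\right) = \left(- \frac{9}{5} - 480\right) \left(-181\right) = \left(- \frac{2409}{5}\right) \left(-181\right) = \frac{436029}{5}$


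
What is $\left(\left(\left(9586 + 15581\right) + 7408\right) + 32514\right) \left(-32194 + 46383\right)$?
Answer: $923547821$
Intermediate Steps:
$\left(\left(\left(9586 + 15581\right) + 7408\right) + 32514\right) \left(-32194 + 46383\right) = \left(\left(25167 + 7408\right) + 32514\right) 14189 = \left(32575 + 32514\right) 14189 = 65089 \cdot 14189 = 923547821$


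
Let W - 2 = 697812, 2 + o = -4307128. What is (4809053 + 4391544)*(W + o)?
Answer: -33207861961652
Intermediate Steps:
o = -4307130 (o = -2 - 4307128 = -4307130)
W = 697814 (W = 2 + 697812 = 697814)
(4809053 + 4391544)*(W + o) = (4809053 + 4391544)*(697814 - 4307130) = 9200597*(-3609316) = -33207861961652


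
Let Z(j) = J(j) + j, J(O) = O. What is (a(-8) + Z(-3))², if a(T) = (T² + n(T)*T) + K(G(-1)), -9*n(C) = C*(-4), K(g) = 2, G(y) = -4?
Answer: 633616/81 ≈ 7822.4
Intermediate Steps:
n(C) = 4*C/9 (n(C) = -C*(-4)/9 = -(-4)*C/9 = 4*C/9)
Z(j) = 2*j (Z(j) = j + j = 2*j)
a(T) = 2 + 13*T²/9 (a(T) = (T² + (4*T/9)*T) + 2 = (T² + 4*T²/9) + 2 = 13*T²/9 + 2 = 2 + 13*T²/9)
(a(-8) + Z(-3))² = ((2 + (13/9)*(-8)²) + 2*(-3))² = ((2 + (13/9)*64) - 6)² = ((2 + 832/9) - 6)² = (850/9 - 6)² = (796/9)² = 633616/81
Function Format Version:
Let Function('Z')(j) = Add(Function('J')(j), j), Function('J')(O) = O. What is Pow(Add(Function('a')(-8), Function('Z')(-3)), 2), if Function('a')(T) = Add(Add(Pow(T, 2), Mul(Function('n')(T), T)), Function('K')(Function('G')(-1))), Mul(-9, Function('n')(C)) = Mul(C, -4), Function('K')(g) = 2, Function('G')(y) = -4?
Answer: Rational(633616, 81) ≈ 7822.4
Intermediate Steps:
Function('n')(C) = Mul(Rational(4, 9), C) (Function('n')(C) = Mul(Rational(-1, 9), Mul(C, -4)) = Mul(Rational(-1, 9), Mul(-4, C)) = Mul(Rational(4, 9), C))
Function('Z')(j) = Mul(2, j) (Function('Z')(j) = Add(j, j) = Mul(2, j))
Function('a')(T) = Add(2, Mul(Rational(13, 9), Pow(T, 2))) (Function('a')(T) = Add(Add(Pow(T, 2), Mul(Mul(Rational(4, 9), T), T)), 2) = Add(Add(Pow(T, 2), Mul(Rational(4, 9), Pow(T, 2))), 2) = Add(Mul(Rational(13, 9), Pow(T, 2)), 2) = Add(2, Mul(Rational(13, 9), Pow(T, 2))))
Pow(Add(Function('a')(-8), Function('Z')(-3)), 2) = Pow(Add(Add(2, Mul(Rational(13, 9), Pow(-8, 2))), Mul(2, -3)), 2) = Pow(Add(Add(2, Mul(Rational(13, 9), 64)), -6), 2) = Pow(Add(Add(2, Rational(832, 9)), -6), 2) = Pow(Add(Rational(850, 9), -6), 2) = Pow(Rational(796, 9), 2) = Rational(633616, 81)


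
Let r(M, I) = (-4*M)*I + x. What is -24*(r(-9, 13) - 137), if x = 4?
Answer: -8040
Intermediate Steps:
r(M, I) = 4 - 4*I*M (r(M, I) = (-4*M)*I + 4 = -4*I*M + 4 = 4 - 4*I*M)
-24*(r(-9, 13) - 137) = -24*((4 - 4*13*(-9)) - 137) = -24*((4 + 468) - 137) = -24*(472 - 137) = -24*335 = -8040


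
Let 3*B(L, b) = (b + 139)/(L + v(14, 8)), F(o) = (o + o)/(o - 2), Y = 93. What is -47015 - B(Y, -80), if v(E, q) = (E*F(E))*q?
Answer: -49977004/1063 ≈ -47015.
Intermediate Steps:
F(o) = 2*o/(-2 + o) (F(o) = (2*o)/(-2 + o) = 2*o/(-2 + o))
v(E, q) = 2*q*E**2/(-2 + E) (v(E, q) = (E*(2*E/(-2 + E)))*q = (2*E**2/(-2 + E))*q = 2*q*E**2/(-2 + E))
B(L, b) = (139 + b)/(3*(784/3 + L)) (B(L, b) = ((b + 139)/(L + 2*8*14**2/(-2 + 14)))/3 = ((139 + b)/(L + 2*8*196/12))/3 = ((139 + b)/(L + 2*8*196*(1/12)))/3 = ((139 + b)/(L + 784/3))/3 = ((139 + b)/(784/3 + L))/3 = (139 + b)/(3*(784/3 + L)))
-47015 - B(Y, -80) = -47015 - (139 - 80)/(784 + 3*93) = -47015 - 59/(784 + 279) = -47015 - 59/1063 = -49977004/1063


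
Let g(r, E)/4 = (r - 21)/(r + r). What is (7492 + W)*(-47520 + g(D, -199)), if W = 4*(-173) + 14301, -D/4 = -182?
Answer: -52139283839/52 ≈ -1.0027e+9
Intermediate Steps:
D = 728 (D = -4*(-182) = 728)
g(r, E) = 2*(-21 + r)/r (g(r, E) = 4*((r - 21)/(r + r)) = 4*((-21 + r)/((2*r))) = 4*((-21 + r)*(1/(2*r))) = 4*((-21 + r)/(2*r)) = 2*(-21 + r)/r)
W = 13609 (W = -692 + 14301 = 13609)
(7492 + W)*(-47520 + g(D, -199)) = (7492 + 13609)*(-47520 + (2 - 42/728)) = 21101*(-47520 + (2 - 42*1/728)) = 21101*(-47520 + (2 - 3/52)) = 21101*(-47520 + 101/52) = 21101*(-2470939/52) = -52139283839/52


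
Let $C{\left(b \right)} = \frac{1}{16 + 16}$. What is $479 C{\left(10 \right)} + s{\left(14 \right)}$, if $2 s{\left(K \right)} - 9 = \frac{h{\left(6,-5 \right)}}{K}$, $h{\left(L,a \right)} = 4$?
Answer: $\frac{4393}{224} \approx 19.612$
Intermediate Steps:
$C{\left(b \right)} = \frac{1}{32}$
$s{\left(K \right)} = \frac{9}{2} + \frac{2}{K}$ ($s{\left(K \right)} = \frac{9}{2} + \frac{4 \frac{1}{K}}{2} = \frac{9}{2} + \frac{2}{K}$)
$479 C{\left(10 \right)} + s{\left(14 \right)} = 479 \cdot \frac{1}{32} + \left(\frac{9}{2} + \frac{2}{14}\right) = \frac{479}{32} + \left(\frac{9}{2} + 2 \cdot \frac{1}{14}\right) = \frac{479}{32} + \left(\frac{9}{2} + \frac{1}{7}\right) = \frac{479}{32} + \frac{65}{14} = \frac{4393}{224}$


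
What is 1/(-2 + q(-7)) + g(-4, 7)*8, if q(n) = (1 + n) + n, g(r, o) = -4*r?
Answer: 1919/15 ≈ 127.93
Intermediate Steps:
q(n) = 1 + 2*n
1/(-2 + q(-7)) + g(-4, 7)*8 = 1/(-2 + (1 + 2*(-7))) - 4*(-4)*8 = 1/(-2 + (1 - 14)) + 16*8 = 1/(-2 - 13) + 128 = 1/(-15) + 128 = -1/15 + 128 = 1919/15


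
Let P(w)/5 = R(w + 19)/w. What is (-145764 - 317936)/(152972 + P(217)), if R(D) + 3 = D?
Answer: -100622900/33196089 ≈ -3.0312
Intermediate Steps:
R(D) = -3 + D
P(w) = 5*(16 + w)/w (P(w) = 5*((-3 + (w + 19))/w) = 5*((-3 + (19 + w))/w) = 5*((16 + w)/w) = 5*(16 + w)/w)
(-145764 - 317936)/(152972 + P(217)) = (-145764 - 317936)/(152972 + (5 + 80/217)) = -463700/(152972 + (5 + 80*(1/217))) = -463700/(152972 + (5 + 80/217)) = -463700/(152972 + 1165/217) = -463700/33196089/217 = -463700*217/33196089 = -100622900/33196089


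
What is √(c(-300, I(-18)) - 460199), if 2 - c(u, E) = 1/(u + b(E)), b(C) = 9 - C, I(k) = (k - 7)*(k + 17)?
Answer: I*√11488357829/158 ≈ 678.38*I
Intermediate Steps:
I(k) = (-7 + k)*(17 + k)
c(u, E) = 2 - 1/(9 + u - E) (c(u, E) = 2 - 1/(u + (9 - E)) = 2 - 1/(9 + u - E))
√(c(-300, I(-18)) - 460199) = √((17 - 2*(-119 + (-18)² + 10*(-18)) + 2*(-300))/(9 - 300 - (-119 + (-18)² + 10*(-18))) - 460199) = √((17 - 2*(-119 + 324 - 180) - 600)/(9 - 300 - (-119 + 324 - 180)) - 460199) = √((17 - 2*25 - 600)/(9 - 300 - 1*25) - 460199) = √((17 - 50 - 600)/(9 - 300 - 25) - 460199) = √(-633/(-316) - 460199) = √(-1/316*(-633) - 460199) = √(633/316 - 460199) = √(-145422251/316) = I*√11488357829/158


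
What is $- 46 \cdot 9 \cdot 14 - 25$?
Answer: $-5821$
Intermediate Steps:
$- 46 \cdot 9 \cdot 14 - 25 = \left(-46\right) 126 - 25 = -5796 - 25 = -5821$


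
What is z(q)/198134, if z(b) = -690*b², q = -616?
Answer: -130912320/99067 ≈ -1321.5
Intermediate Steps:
z(q)/198134 = -690*(-616)²/198134 = -690*379456*(1/198134) = -261824640*1/198134 = -130912320/99067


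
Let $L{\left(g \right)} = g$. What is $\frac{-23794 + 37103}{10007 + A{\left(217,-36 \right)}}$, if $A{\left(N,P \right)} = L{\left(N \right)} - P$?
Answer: $\frac{13309}{10260} \approx 1.2972$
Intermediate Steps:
$A{\left(N,P \right)} = N - P$
$\frac{-23794 + 37103}{10007 + A{\left(217,-36 \right)}} = \frac{-23794 + 37103}{10007 + \left(217 - -36\right)} = \frac{13309}{10007 + \left(217 + 36\right)} = \frac{13309}{10007 + 253} = \frac{13309}{10260}$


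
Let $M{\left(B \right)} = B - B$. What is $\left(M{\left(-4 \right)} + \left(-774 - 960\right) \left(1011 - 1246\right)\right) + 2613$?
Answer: $410103$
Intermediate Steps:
$M{\left(B \right)} = 0$
$\left(M{\left(-4 \right)} + \left(-774 - 960\right) \left(1011 - 1246\right)\right) + 2613 = \left(0 + \left(-774 - 960\right) \left(1011 - 1246\right)\right) + 2613 = \left(0 - -407490\right) + 2613 = \left(0 + 407490\right) + 2613 = 407490 + 2613 = 410103$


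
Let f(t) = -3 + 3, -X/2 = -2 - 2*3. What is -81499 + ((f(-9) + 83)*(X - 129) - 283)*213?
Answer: -2139505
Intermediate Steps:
X = 16 (X = -2*(-2 - 2*3) = -2*(-2 - 6) = -2*(-8) = 16)
f(t) = 0
-81499 + ((f(-9) + 83)*(X - 129) - 283)*213 = -81499 + ((0 + 83)*(16 - 129) - 283)*213 = -81499 + (83*(-113) - 283)*213 = -81499 + (-9379 - 283)*213 = -81499 - 9662*213 = -81499 - 2058006 = -2139505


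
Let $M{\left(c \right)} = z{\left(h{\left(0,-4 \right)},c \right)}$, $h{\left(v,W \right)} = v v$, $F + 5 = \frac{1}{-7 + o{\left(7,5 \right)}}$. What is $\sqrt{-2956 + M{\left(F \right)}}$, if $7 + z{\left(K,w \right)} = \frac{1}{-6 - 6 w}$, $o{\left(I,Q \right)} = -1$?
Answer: $\frac{i \sqrt{3226663}}{33} \approx 54.433 i$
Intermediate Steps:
$F = - \frac{41}{8}$ ($F = -5 + \frac{1}{-7 - 1} = -5 + \frac{1}{-8} = -5 - \frac{1}{8} = - \frac{41}{8} \approx -5.125$)
$h{\left(v,W \right)} = v^{2}$
$z{\left(K,w \right)} = -7 + \frac{1}{-6 - 6 w}$
$M{\left(c \right)} = \frac{-43 - 42 c}{6 \left(1 + c\right)}$
$\sqrt{-2956 + M{\left(F \right)}} = \sqrt{-2956 + \frac{-43 - - \frac{861}{4}}{6 \left(1 - \frac{41}{8}\right)}} = \sqrt{-2956 + \frac{-43 + \frac{861}{4}}{6 \left(- \frac{33}{8}\right)}} = \sqrt{-2956 + \frac{1}{6} \left(- \frac{8}{33}\right) \frac{689}{4}} = \sqrt{-2956 - \frac{689}{99}} = \sqrt{- \frac{293333}{99}} = \frac{i \sqrt{3226663}}{33}$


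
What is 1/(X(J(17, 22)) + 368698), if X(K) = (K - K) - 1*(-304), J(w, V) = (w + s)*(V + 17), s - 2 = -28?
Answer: 1/369002 ≈ 2.7100e-6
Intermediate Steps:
s = -26 (s = 2 - 28 = -26)
J(w, V) = (-26 + w)*(17 + V) (J(w, V) = (w - 26)*(V + 17) = (-26 + w)*(17 + V))
X(K) = 304 (X(K) = 0 + 304 = 304)
1/(X(J(17, 22)) + 368698) = 1/(304 + 368698) = 1/369002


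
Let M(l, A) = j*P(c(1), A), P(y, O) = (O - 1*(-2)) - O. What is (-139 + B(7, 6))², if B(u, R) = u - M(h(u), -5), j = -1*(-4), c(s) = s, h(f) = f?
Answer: 19600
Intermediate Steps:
P(y, O) = 2 (P(y, O) = (O + 2) - O = (2 + O) - O = 2)
j = 4
M(l, A) = 8 (M(l, A) = 4*2 = 8)
B(u, R) = -8 + u (B(u, R) = u - 1*8 = u - 8 = -8 + u)
(-139 + B(7, 6))² = (-139 + (-8 + 7))² = (-139 - 1)² = (-140)² = 19600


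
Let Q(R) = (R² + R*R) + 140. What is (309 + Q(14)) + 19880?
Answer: 20721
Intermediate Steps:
Q(R) = 140 + 2*R² (Q(R) = (R² + R²) + 140 = 2*R² + 140 = 140 + 2*R²)
(309 + Q(14)) + 19880 = (309 + (140 + 2*14²)) + 19880 = (309 + (140 + 2*196)) + 19880 = (309 + (140 + 392)) + 19880 = (309 + 532) + 19880 = 841 + 19880 = 20721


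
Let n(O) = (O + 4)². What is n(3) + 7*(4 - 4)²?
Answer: 49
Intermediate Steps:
n(O) = (4 + O)²
n(3) + 7*(4 - 4)² = (4 + 3)² + 7*(4 - 4)² = 7² + 7*0² = 49 + 7*0 = 49 + 0 = 49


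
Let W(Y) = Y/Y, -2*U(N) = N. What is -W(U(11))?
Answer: -1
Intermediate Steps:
U(N) = -N/2
W(Y) = 1
-W(U(11)) = -1*1 = -1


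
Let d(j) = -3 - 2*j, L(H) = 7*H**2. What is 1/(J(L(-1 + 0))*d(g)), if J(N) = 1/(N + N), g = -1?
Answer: -14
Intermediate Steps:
J(N) = 1/(2*N)
1/(J(L(-1 + 0))*d(g)) = 1/((1/(2*((7*(-1 + 0)**2))))*(-3 - 2*(-1))) = 1/((1/(2*((7*(-1)**2))))*(-3 + 2)) = 1/((1/(2*((7*1))))*(-1)) = 1/(((1/2)/7)*(-1)) = 1/(((1/2)*(1/7))*(-1)) = 1/((1/14)*(-1)) = 1/(-1/14) = -14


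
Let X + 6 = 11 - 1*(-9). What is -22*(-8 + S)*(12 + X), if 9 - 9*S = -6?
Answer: 10868/3 ≈ 3622.7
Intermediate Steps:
S = 5/3 (S = 1 - ⅑*(-6) = 1 + ⅔ = 5/3 ≈ 1.6667)
X = 14 (X = -6 + (11 - 1*(-9)) = -6 + (11 + 9) = -6 + 20 = 14)
-22*(-8 + S)*(12 + X) = -22*(-8 + 5/3)*(12 + 14) = -(-418)*26/3 = -22*(-494/3) = 10868/3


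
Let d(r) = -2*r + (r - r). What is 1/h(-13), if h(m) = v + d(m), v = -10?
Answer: 1/16 ≈ 0.062500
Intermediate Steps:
d(r) = -2*r (d(r) = -2*r + 0 = -2*r)
h(m) = -10 - 2*m
1/h(-13) = 1/(-10 - 2*(-13)) = 1/(-10 + 26) = 1/16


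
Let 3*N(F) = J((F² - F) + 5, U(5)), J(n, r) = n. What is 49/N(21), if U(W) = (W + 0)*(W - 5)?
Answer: 147/425 ≈ 0.34588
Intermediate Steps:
U(W) = W*(-5 + W)
N(F) = 5/3 - F/3 + F²/3 (N(F) = ((F² - F) + 5)/3 = (5 + F² - F)/3 = 5/3 - F/3 + F²/3)
49/N(21) = 49/(5/3 - ⅓*21 + (⅓)*21²) = 49/(5/3 - 7 + (⅓)*441) = 49/(5/3 - 7 + 147) = 49/(425/3) = (3/425)*49 = 147/425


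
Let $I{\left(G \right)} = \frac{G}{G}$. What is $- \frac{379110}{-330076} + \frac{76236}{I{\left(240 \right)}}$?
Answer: $\frac{12582026523}{165038} \approx 76237.0$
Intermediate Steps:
$I{\left(G \right)} = 1$
$- \frac{379110}{-330076} + \frac{76236}{I{\left(240 \right)}} = - \frac{379110}{-330076} + \frac{76236}{1} = \left(-379110\right) \left(- \frac{1}{330076}\right) + 76236 \cdot 1 = \frac{189555}{165038} + 76236 = \frac{12582026523}{165038}$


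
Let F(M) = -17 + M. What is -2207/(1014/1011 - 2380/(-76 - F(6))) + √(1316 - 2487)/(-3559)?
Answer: -9668867/164806 - I*√1171/3559 ≈ -58.668 - 0.009615*I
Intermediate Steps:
-2207/(1014/1011 - 2380/(-76 - F(6))) + √(1316 - 2487)/(-3559) = -2207/(1014/1011 - 2380/(-76 - (-17 + 6))) + √(1316 - 2487)/(-3559) = -2207/(1014*(1/1011) - 2380/(-76 - 1*(-11))) + √(-1171)*(-1/3559) = -2207/(338/337 - 2380/(-76 + 11)) + (I*√1171)*(-1/3559) = -2207/(338/337 - 2380/(-65)) - I*√1171/3559 = -2207/(338/337 - 2380*(-1/65)) - I*√1171/3559 = -2207/(338/337 + 476/13) - I*√1171/3559 = -2207/164806/4381 - I*√1171/3559 = -2207*4381/164806 - I*√1171/3559 = -9668867/164806 - I*√1171/3559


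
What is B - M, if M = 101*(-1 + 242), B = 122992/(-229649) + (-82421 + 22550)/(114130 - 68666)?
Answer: -254157932175943/10440762136 ≈ -24343.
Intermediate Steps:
B = -19341023567/10440762136 (B = 122992*(-1/229649) - 59871/45464 = -122992/229649 - 59871*1/45464 = -122992/229649 - 59871/45464 = -19341023567/10440762136 ≈ -1.8525)
M = 24341 (M = 101*241 = 24341)
B - M = -19341023567/10440762136 - 1*24341 = -19341023567/10440762136 - 24341 = -254157932175943/10440762136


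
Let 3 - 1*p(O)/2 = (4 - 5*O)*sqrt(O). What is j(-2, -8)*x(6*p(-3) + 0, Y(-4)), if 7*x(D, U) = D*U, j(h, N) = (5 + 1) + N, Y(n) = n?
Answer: 288/7 - 1824*I*sqrt(3)/7 ≈ 41.143 - 451.32*I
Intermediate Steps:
j(h, N) = 6 + N
p(O) = 6 - 2*sqrt(O)*(4 - 5*O) (p(O) = 6 - 2*(4 - 5*O)*sqrt(O) = 6 - 2*sqrt(O)*(4 - 5*O))
x(D, U) = D*U/7 (x(D, U) = (D*U)/7 = D*U/7)
j(-2, -8)*x(6*p(-3) + 0, Y(-4)) = (6 - 8)*((1/7)*(6*(6 - 8*I*sqrt(3) + 10*(-3)**(3/2)) + 0)*(-4)) = -2*(6*(6 - 8*I*sqrt(3) + 10*(-3*I*sqrt(3))) + 0)*(-4)/7 = -2*(6*(6 - 8*I*sqrt(3) - 30*I*sqrt(3)) + 0)*(-4)/7 = -2*(6*(6 - 38*I*sqrt(3)) + 0)*(-4)/7 = -2*((36 - 228*I*sqrt(3)) + 0)*(-4)/7 = -2*(36 - 228*I*sqrt(3))*(-4)/7 = -2*(-144/7 + 912*I*sqrt(3)/7) = 288/7 - 1824*I*sqrt(3)/7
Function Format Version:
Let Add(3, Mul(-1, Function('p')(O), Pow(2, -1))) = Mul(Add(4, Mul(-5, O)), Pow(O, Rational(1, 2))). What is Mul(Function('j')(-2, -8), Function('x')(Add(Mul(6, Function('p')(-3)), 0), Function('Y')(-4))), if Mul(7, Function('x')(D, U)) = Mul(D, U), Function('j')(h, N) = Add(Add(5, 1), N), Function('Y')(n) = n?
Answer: Add(Rational(288, 7), Mul(Rational(-1824, 7), I, Pow(3, Rational(1, 2)))) ≈ Add(41.143, Mul(-451.32, I))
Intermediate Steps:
Function('j')(h, N) = Add(6, N)
Function('p')(O) = Add(6, Mul(-2, Pow(O, Rational(1, 2)), Add(4, Mul(-5, O)))) (Function('p')(O) = Add(6, Mul(-2, Mul(Add(4, Mul(-5, O)), Pow(O, Rational(1, 2))))) = Add(6, Mul(-2, Mul(Pow(O, Rational(1, 2)), Add(4, Mul(-5, O))))) = Add(6, Mul(-2, Pow(O, Rational(1, 2)), Add(4, Mul(-5, O)))))
Function('x')(D, U) = Mul(Rational(1, 7), D, U) (Function('x')(D, U) = Mul(Rational(1, 7), Mul(D, U)) = Mul(Rational(1, 7), D, U))
Mul(Function('j')(-2, -8), Function('x')(Add(Mul(6, Function('p')(-3)), 0), Function('Y')(-4))) = Mul(Add(6, -8), Mul(Rational(1, 7), Add(Mul(6, Add(6, Mul(-8, Pow(-3, Rational(1, 2))), Mul(10, Pow(-3, Rational(3, 2))))), 0), -4)) = Mul(-2, Mul(Rational(1, 7), Add(Mul(6, Add(6, Mul(-8, Mul(I, Pow(3, Rational(1, 2)))), Mul(10, Mul(-3, I, Pow(3, Rational(1, 2)))))), 0), -4)) = Mul(-2, Mul(Rational(1, 7), Add(Mul(6, Add(6, Mul(-8, I, Pow(3, Rational(1, 2))), Mul(-30, I, Pow(3, Rational(1, 2))))), 0), -4)) = Mul(-2, Mul(Rational(1, 7), Add(Mul(6, Add(6, Mul(-38, I, Pow(3, Rational(1, 2))))), 0), -4)) = Mul(-2, Mul(Rational(1, 7), Add(Add(36, Mul(-228, I, Pow(3, Rational(1, 2)))), 0), -4)) = Mul(-2, Mul(Rational(1, 7), Add(36, Mul(-228, I, Pow(3, Rational(1, 2)))), -4)) = Mul(-2, Add(Rational(-144, 7), Mul(Rational(912, 7), I, Pow(3, Rational(1, 2))))) = Add(Rational(288, 7), Mul(Rational(-1824, 7), I, Pow(3, Rational(1, 2))))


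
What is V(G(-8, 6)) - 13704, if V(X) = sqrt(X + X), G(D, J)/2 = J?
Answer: -13704 + 2*sqrt(6) ≈ -13699.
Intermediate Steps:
G(D, J) = 2*J
V(X) = sqrt(2)*sqrt(X) (V(X) = sqrt(2*X) = sqrt(2)*sqrt(X))
V(G(-8, 6)) - 13704 = sqrt(2)*sqrt(2*6) - 13704 = sqrt(2)*sqrt(12) - 13704 = sqrt(2)*(2*sqrt(3)) - 13704 = 2*sqrt(6) - 13704 = -13704 + 2*sqrt(6)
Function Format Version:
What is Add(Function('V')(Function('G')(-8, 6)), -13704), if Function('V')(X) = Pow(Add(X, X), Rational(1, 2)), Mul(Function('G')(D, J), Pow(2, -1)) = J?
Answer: Add(-13704, Mul(2, Pow(6, Rational(1, 2)))) ≈ -13699.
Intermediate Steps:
Function('G')(D, J) = Mul(2, J)
Function('V')(X) = Mul(Pow(2, Rational(1, 2)), Pow(X, Rational(1, 2))) (Function('V')(X) = Pow(Mul(2, X), Rational(1, 2)) = Mul(Pow(2, Rational(1, 2)), Pow(X, Rational(1, 2))))
Add(Function('V')(Function('G')(-8, 6)), -13704) = Add(Mul(Pow(2, Rational(1, 2)), Pow(Mul(2, 6), Rational(1, 2))), -13704) = Add(Mul(Pow(2, Rational(1, 2)), Pow(12, Rational(1, 2))), -13704) = Add(Mul(Pow(2, Rational(1, 2)), Mul(2, Pow(3, Rational(1, 2)))), -13704) = Add(Mul(2, Pow(6, Rational(1, 2))), -13704) = Add(-13704, Mul(2, Pow(6, Rational(1, 2))))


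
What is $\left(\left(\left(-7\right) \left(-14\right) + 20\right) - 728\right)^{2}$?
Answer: $372100$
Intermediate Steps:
$\left(\left(\left(-7\right) \left(-14\right) + 20\right) - 728\right)^{2} = \left(\left(98 + 20\right) - 728\right)^{2} = \left(118 - 728\right)^{2} = \left(-610\right)^{2} = 372100$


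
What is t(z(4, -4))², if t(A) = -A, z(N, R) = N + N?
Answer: 64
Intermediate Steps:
z(N, R) = 2*N
t(z(4, -4))² = (-2*4)² = (-1*8)² = (-8)² = 64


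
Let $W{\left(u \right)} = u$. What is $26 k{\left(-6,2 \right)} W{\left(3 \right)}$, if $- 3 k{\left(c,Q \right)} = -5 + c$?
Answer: $286$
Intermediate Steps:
$k{\left(c,Q \right)} = \frac{5}{3} - \frac{c}{3}$ ($k{\left(c,Q \right)} = - \frac{-5 + c}{3} = \frac{5}{3} - \frac{c}{3}$)
$26 k{\left(-6,2 \right)} W{\left(3 \right)} = 26 \left(\frac{5}{3} - -2\right) 3 = 26 \left(\frac{5}{3} + 2\right) 3 = 26 \cdot \frac{11}{3} \cdot 3 = \frac{286}{3} \cdot 3 = 286$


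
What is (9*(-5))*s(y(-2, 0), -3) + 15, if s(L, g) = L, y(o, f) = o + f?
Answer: 105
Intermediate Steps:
y(o, f) = f + o
(9*(-5))*s(y(-2, 0), -3) + 15 = (9*(-5))*(0 - 2) + 15 = -45*(-2) + 15 = 90 + 15 = 105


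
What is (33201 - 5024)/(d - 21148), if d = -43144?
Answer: -28177/64292 ≈ -0.43827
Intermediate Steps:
(33201 - 5024)/(d - 21148) = (33201 - 5024)/(-43144 - 21148) = 28177/(-64292) = 28177*(-1/64292) = -28177/64292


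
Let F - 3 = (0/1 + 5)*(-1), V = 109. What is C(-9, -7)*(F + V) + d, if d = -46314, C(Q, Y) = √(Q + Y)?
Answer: -46314 + 428*I ≈ -46314.0 + 428.0*I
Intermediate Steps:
F = -2 (F = 3 + (0/1 + 5)*(-1) = 3 + (0*1 + 5)*(-1) = 3 + (0 + 5)*(-1) = 3 + 5*(-1) = 3 - 5 = -2)
C(-9, -7)*(F + V) + d = √(-9 - 7)*(-2 + 109) - 46314 = √(-16)*107 - 46314 = (4*I)*107 - 46314 = 428*I - 46314 = -46314 + 428*I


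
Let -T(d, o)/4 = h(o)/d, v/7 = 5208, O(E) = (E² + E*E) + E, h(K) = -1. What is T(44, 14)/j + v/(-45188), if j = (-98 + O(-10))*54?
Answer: -45277325/56123496 ≈ -0.80674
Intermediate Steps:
O(E) = E + 2*E² (O(E) = (E² + E²) + E = 2*E² + E = E + 2*E²)
v = 36456 (v = 7*5208 = 36456)
T(d, o) = 4/d (T(d, o) = -(-4)/d = 4/d)
j = 4968 (j = (-98 - 10*(1 + 2*(-10)))*54 = (-98 - 10*(1 - 20))*54 = (-98 - 10*(-19))*54 = (-98 + 190)*54 = 92*54 = 4968)
T(44, 14)/j + v/(-45188) = (4/44)/4968 + 36456/(-45188) = (4*(1/44))*(1/4968) + 36456*(-1/45188) = (1/11)*(1/4968) - 9114/11297 = 1/54648 - 9114/11297 = -45277325/56123496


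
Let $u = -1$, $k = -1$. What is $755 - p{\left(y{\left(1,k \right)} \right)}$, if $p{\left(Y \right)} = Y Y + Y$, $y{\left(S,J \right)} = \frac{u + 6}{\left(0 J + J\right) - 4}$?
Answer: $755$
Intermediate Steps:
$y{\left(S,J \right)} = \frac{5}{-4 + J}$ ($y{\left(S,J \right)} = \frac{-1 + 6}{\left(0 J + J\right) - 4} = \frac{5}{\left(0 + J\right) - 4} = \frac{5}{J - 4} = \frac{5}{-4 + J}$)
$p{\left(Y \right)} = Y + Y^{2}$ ($p{\left(Y \right)} = Y^{2} + Y = Y + Y^{2}$)
$755 - p{\left(y{\left(1,k \right)} \right)} = 755 - \frac{5}{-4 - 1} \left(1 + \frac{5}{-4 - 1}\right) = 755 - \frac{5}{-5} \left(1 + \frac{5}{-5}\right) = 755 - 5 \left(- \frac{1}{5}\right) \left(1 + 5 \left(- \frac{1}{5}\right)\right) = 755 - - (1 - 1) = 755 - \left(-1\right) 0 = 755 - 0 = 755 + 0 = 755$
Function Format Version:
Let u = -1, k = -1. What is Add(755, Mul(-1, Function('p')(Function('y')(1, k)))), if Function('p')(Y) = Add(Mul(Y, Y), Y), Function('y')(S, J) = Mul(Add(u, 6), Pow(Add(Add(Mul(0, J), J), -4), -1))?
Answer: 755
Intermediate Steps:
Function('y')(S, J) = Mul(5, Pow(Add(-4, J), -1)) (Function('y')(S, J) = Mul(Add(-1, 6), Pow(Add(Add(Mul(0, J), J), -4), -1)) = Mul(5, Pow(Add(Add(0, J), -4), -1)) = Mul(5, Pow(Add(J, -4), -1)) = Mul(5, Pow(Add(-4, J), -1)))
Function('p')(Y) = Add(Y, Pow(Y, 2)) (Function('p')(Y) = Add(Pow(Y, 2), Y) = Add(Y, Pow(Y, 2)))
Add(755, Mul(-1, Function('p')(Function('y')(1, k)))) = Add(755, Mul(-1, Mul(Mul(5, Pow(Add(-4, -1), -1)), Add(1, Mul(5, Pow(Add(-4, -1), -1)))))) = Add(755, Mul(-1, Mul(Mul(5, Pow(-5, -1)), Add(1, Mul(5, Pow(-5, -1)))))) = Add(755, Mul(-1, Mul(Mul(5, Rational(-1, 5)), Add(1, Mul(5, Rational(-1, 5)))))) = Add(755, Mul(-1, Mul(-1, Add(1, -1)))) = Add(755, Mul(-1, Mul(-1, 0))) = Add(755, Mul(-1, 0)) = Add(755, 0) = 755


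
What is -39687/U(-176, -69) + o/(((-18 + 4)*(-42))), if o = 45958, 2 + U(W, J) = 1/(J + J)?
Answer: 1616546147/81438 ≈ 19850.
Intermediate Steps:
U(W, J) = -2 + 1/(2*J) (U(W, J) = -2 + 1/(J + J) = -2 + 1/(2*J))
-39687/U(-176, -69) + o/(((-18 + 4)*(-42))) = -39687/(-2 + (½)/(-69)) + 45958/(((-18 + 4)*(-42))) = -39687/(-2 + (½)*(-1/69)) + 45958/((-14*(-42))) = -39687/(-2 - 1/138) + 45958/588 = -39687/(-277/138) + 45958*(1/588) = -39687*(-138/277) + 22979/294 = 5476806/277 + 22979/294 = 1616546147/81438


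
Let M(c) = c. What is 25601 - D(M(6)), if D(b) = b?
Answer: 25595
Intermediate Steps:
25601 - D(M(6)) = 25601 - 1*6 = 25601 - 6 = 25595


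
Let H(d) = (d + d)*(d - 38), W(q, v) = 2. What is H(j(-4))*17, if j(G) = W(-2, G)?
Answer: -2448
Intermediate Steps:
j(G) = 2
H(d) = 2*d*(-38 + d) (H(d) = (2*d)*(-38 + d) = 2*d*(-38 + d))
H(j(-4))*17 = (2*2*(-38 + 2))*17 = (2*2*(-36))*17 = -144*17 = -2448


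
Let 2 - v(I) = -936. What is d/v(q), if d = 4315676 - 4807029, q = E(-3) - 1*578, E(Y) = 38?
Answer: -491353/938 ≈ -523.83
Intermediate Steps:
q = -540 (q = 38 - 1*578 = 38 - 578 = -540)
d = -491353
v(I) = 938 (v(I) = 2 - 1*(-936) = 2 + 936 = 938)
d/v(q) = -491353/938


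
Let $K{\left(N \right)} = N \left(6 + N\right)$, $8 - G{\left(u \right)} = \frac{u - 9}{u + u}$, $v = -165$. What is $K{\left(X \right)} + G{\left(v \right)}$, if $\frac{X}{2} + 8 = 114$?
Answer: $\frac{2542291}{55} \approx 46224.0$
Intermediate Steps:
$X = 212$ ($X = -16 + 2 \cdot 114 = -16 + 228 = 212$)
$G{\left(u \right)} = 8 - \frac{-9 + u}{2 u}$ ($G{\left(u \right)} = 8 - \frac{u - 9}{u + u} = 8 - \frac{-9 + u}{2 u}$)
$K{\left(X \right)} + G{\left(v \right)} = 212 \left(6 + 212\right) + \frac{3 \left(3 + 5 \left(-165\right)\right)}{2 \left(-165\right)} = 212 \cdot 218 + \frac{3}{2} \left(- \frac{1}{165}\right) \left(3 - 825\right) = 46216 + \frac{3}{2} \left(- \frac{1}{165}\right) \left(-822\right) = 46216 + \frac{411}{55} = \frac{2542291}{55}$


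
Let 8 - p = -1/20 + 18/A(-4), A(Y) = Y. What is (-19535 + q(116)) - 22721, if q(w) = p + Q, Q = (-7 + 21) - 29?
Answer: -845169/20 ≈ -42258.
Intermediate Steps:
Q = -15 (Q = 14 - 29 = -15)
p = 251/20 (p = 8 - (-1/20 + 18/(-4)) = 8 - (-1*1/20 + 18*(-¼)) = 8 - (-1/20 - 9/2) = 8 - 1*(-91/20) = 8 + 91/20 = 251/20 ≈ 12.550)
q(w) = -49/20 (q(w) = 251/20 - 15 = -49/20)
(-19535 + q(116)) - 22721 = (-19535 - 49/20) - 22721 = -390749/20 - 22721 = -845169/20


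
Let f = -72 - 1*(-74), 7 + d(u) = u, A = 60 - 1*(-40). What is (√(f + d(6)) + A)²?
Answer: 10201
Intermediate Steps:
A = 100 (A = 60 + 40 = 100)
d(u) = -7 + u
f = 2 (f = -72 + 74 = 2)
(√(f + d(6)) + A)² = (√(2 + (-7 + 6)) + 100)² = (√(2 - 1) + 100)² = (√1 + 100)² = (1 + 100)² = 101² = 10201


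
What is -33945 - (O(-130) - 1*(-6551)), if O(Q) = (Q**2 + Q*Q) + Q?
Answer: -74166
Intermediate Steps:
O(Q) = Q + 2*Q**2 (O(Q) = (Q**2 + Q**2) + Q = 2*Q**2 + Q = Q + 2*Q**2)
-33945 - (O(-130) - 1*(-6551)) = -33945 - (-130*(1 + 2*(-130)) - 1*(-6551)) = -33945 - (-130*(1 - 260) + 6551) = -33945 - (-130*(-259) + 6551) = -33945 - (33670 + 6551) = -33945 - 1*40221 = -33945 - 40221 = -74166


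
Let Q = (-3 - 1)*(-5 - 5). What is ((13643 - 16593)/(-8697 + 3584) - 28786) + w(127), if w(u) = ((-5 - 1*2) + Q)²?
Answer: -141611811/5113 ≈ -27696.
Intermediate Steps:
Q = 40 (Q = -4*(-10) = 40)
w(u) = 1089 (w(u) = ((-5 - 1*2) + 40)² = ((-5 - 2) + 40)² = (-7 + 40)² = 33² = 1089)
((13643 - 16593)/(-8697 + 3584) - 28786) + w(127) = ((13643 - 16593)/(-8697 + 3584) - 28786) + 1089 = (-2950/(-5113) - 28786) + 1089 = (-2950*(-1/5113) - 28786) + 1089 = (2950/5113 - 28786) + 1089 = -147179868/5113 + 1089 = -141611811/5113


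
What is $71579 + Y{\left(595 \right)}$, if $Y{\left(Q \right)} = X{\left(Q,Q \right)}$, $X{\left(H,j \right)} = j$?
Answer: $72174$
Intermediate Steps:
$Y{\left(Q \right)} = Q$
$71579 + Y{\left(595 \right)} = 71579 + 595 = 72174$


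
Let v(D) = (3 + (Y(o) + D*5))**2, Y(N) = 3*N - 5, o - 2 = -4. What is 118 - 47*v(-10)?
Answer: -157990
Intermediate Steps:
o = -2 (o = 2 - 4 = -2)
Y(N) = -5 + 3*N
v(D) = (-8 + 5*D)**2 (v(D) = (3 + ((-5 + 3*(-2)) + D*5))**2 = (3 + ((-5 - 6) + 5*D))**2 = (3 + (-11 + 5*D))**2 = (-8 + 5*D)**2)
118 - 47*v(-10) = 118 - 47*(-8 + 5*(-10))**2 = 118 - 47*(-8 - 50)**2 = 118 - 47*(-58)**2 = 118 - 47*3364 = 118 - 158108 = -157990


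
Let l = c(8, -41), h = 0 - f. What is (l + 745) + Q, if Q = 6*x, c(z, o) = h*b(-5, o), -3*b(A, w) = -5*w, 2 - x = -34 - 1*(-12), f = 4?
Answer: 3487/3 ≈ 1162.3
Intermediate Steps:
x = 24 (x = 2 - (-34 - 1*(-12)) = 2 - (-34 + 12) = 2 - 1*(-22) = 2 + 22 = 24)
b(A, w) = 5*w/3 (b(A, w) = -(-5)*w/3 = 5*w/3)
h = -4 (h = 0 - 1*4 = 0 - 4 = -4)
c(z, o) = -20*o/3
Q = 144 (Q = 6*24 = 144)
l = 820/3 (l = -20/3*(-41) = 820/3 ≈ 273.33)
(l + 745) + Q = (820/3 + 745) + 144 = 3055/3 + 144 = 3487/3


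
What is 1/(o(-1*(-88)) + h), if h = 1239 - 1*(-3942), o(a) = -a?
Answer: 1/5093 ≈ 0.00019635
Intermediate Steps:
h = 5181 (h = 1239 + 3942 = 5181)
1/(o(-1*(-88)) + h) = 1/(-(-1)*(-88) + 5181) = 1/(-1*88 + 5181) = 1/(-88 + 5181) = 1/5093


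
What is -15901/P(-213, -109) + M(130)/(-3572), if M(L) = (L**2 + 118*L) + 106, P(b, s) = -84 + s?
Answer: 25277797/344698 ≈ 73.333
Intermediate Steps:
M(L) = 106 + L**2 + 118*L
-15901/P(-213, -109) + M(130)/(-3572) = -15901/(-84 - 109) + (106 + 130**2 + 118*130)/(-3572) = -15901/(-193) + (106 + 16900 + 15340)*(-1/3572) = -15901*(-1/193) + 32346*(-1/3572) = 15901/193 - 16173/1786 = 25277797/344698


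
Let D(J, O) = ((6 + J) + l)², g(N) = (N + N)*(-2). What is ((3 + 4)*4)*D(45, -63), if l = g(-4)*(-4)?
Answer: 4732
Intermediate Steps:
g(N) = -4*N (g(N) = (2*N)*(-2) = -4*N)
l = -64 (l = -4*(-4)*(-4) = 16*(-4) = -64)
D(J, O) = (-58 + J)² (D(J, O) = ((6 + J) - 64)² = (-58 + J)²)
((3 + 4)*4)*D(45, -63) = ((3 + 4)*4)*(-58 + 45)² = (7*4)*(-13)² = 28*169 = 4732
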